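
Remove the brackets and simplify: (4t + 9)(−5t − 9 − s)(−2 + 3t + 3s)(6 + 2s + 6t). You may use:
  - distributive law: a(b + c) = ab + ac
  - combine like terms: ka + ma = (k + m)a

−1704t^2 − 2410st^2 − 1578t^3 − 552st^3 − 360t^4 − 216s^2t^2 + 486t − 3084st − 758s^2t − 24s^3t + 972 − 1026s − 612s^2 − 54s^3

(4t + 9)(−5t − 9 − s)(−2 + 3t + 3s)(6 + 2s + 6t)
= (−20t^2 − 36t − 4st − 45t − 81 − 9s)(−2 + 3t + 3s)(6 + 2s + 6t)    [distributive law]
= (−20t^2 − 81t − 4st − 81 − 9s)(−2 + 3t + 3s)(6 + 2s + 6t)    [combine like terms]
= (40t^2 − 60t^3 − 60st^2 + 162t − 243t^2 − 243st + 8st − 12st^2 − 12s^2t + 162 − 243t − 243s + 18s − 27st − 27s^2)(6 + 2s + 6t)    [distributive law]
= (−203t^2 − 60t^3 − 72st^2 − 81t − 262st − 12s^2t + 162 − 225s − 27s^2)(6 + 2s + 6t)    [combine like terms]
= −1218t^2 − 406st^2 − 1218t^3 − 360t^3 − 120st^3 − 360t^4 − 432st^2 − 144s^2t^2 − 432st^3 − 486t − 162st − 486t^2 − 1572st − 524s^2t − 1572st^2 − 72s^2t − 24s^3t − 72s^2t^2 + 972 + 324s + 972t − 1350s − 450s^2 − 1350st − 162s^2 − 54s^3 − 162s^2t    [distributive law]
= −1704t^2 − 2410st^2 − 1578t^3 − 552st^3 − 360t^4 − 216s^2t^2 + 486t − 3084st − 758s^2t − 24s^3t + 972 − 1026s − 612s^2 − 54s^3    [combine like terms]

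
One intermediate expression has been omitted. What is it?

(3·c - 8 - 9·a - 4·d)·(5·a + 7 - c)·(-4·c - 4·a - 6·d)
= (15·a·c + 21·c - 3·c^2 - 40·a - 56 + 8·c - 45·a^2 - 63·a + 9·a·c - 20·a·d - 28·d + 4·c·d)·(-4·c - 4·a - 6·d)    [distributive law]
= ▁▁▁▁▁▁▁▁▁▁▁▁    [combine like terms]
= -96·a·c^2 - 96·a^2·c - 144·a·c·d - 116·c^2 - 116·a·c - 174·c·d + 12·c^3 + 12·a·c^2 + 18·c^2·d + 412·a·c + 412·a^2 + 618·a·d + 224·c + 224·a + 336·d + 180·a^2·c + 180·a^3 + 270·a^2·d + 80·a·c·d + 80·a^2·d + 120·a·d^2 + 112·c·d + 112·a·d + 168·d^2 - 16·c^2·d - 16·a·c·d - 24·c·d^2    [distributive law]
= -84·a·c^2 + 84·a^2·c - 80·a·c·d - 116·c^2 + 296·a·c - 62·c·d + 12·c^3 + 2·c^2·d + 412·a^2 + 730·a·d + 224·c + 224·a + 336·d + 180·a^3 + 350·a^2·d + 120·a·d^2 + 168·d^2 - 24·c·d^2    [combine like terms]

By combine like terms:

(24·a·c + 29·c - 3·c^2 - 103·a - 56 - 45·a^2 - 20·a·d - 28·d + 4·c·d)·(-4·c - 4·a - 6·d)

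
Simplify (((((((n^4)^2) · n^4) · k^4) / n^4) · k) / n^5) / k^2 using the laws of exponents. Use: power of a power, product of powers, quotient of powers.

(((((((n^4)^2) · n^4) · k^4) / n^4) · k) / n^5) / k^2
= (((((n^8 · n^4) · k^4) / n^4) · k) / n^5) / k^2    [power of a power]
= ((((n^12 · k^4) / n^4) · k) / n^5) / k^2    [product of powers]
= k^3n^3    [quotient of powers; product of powers]

k^3n^3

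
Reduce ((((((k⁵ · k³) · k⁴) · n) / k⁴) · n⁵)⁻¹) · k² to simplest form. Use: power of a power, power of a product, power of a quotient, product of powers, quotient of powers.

k⁻⁶n⁻⁶

((((((k⁵ · k³) · k⁴) · n) / k⁴) · n⁵)⁻¹) · k²
= ((((((k⁵ · k³) · k⁴) · n) / k⁴)⁻¹) · ((n⁵)⁻¹)) · k²    [power of a product]
= ((((((k⁵ · k³) · k⁴) · n)⁻¹) / ((k⁴)⁻¹)) · ((n⁵)⁻¹)) · k²    [power of a quotient]
= ((((((k⁵ · k³) · k⁴)⁻¹) · (n⁻¹)) / ((k⁴)⁻¹)) · ((n⁵)⁻¹)) · k²    [power of a product]
= ((((((k⁵ · k³)⁻¹) · ((k⁴)⁻¹)) · (n⁻¹)) / ((k⁴)⁻¹)) · ((n⁵)⁻¹)) · k²    [power of a product]
= (((((((k⁵)⁻¹) · ((k³)⁻¹)) · ((k⁴)⁻¹)) · (n⁻¹)) / ((k⁴)⁻¹)) · ((n⁵)⁻¹)) · k²    [power of a product]
= (((((k⁻⁵ · ((k³)⁻¹)) · ((k⁴)⁻¹)) · (n⁻¹)) / ((k⁴)⁻¹)) · ((n⁵)⁻¹)) · k²    [power of a power]
= (((((k⁻⁵ · k⁻³) · ((k⁴)⁻¹)) · (n⁻¹)) / ((k⁴)⁻¹)) · ((n⁵)⁻¹)) · k²    [power of a power]
= ((((k⁻⁸ · ((k⁴)⁻¹)) · (n⁻¹)) / ((k⁴)⁻¹)) · ((n⁵)⁻¹)) · k²    [product of powers]
= ((((k⁻⁸ · k⁻⁴) · (n⁻¹)) / ((k⁴)⁻¹)) · ((n⁵)⁻¹)) · k²    [power of a power]
= (((k⁻¹² · (n⁻¹)) / ((k⁴)⁻¹)) · ((n⁵)⁻¹)) · k²    [product of powers]
= (((k⁻¹² · n⁻¹) / k⁻⁴) · ((n⁵)⁻¹)) · k²    [power of a power]
= (((k⁻¹² · n⁻¹) / k⁻⁴) · n⁻⁵) · k²    [power of a power]
= k⁻⁶n⁻⁶    [quotient of powers; product of powers]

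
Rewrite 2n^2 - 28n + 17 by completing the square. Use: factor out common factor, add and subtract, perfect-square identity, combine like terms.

2(n - 7)^2 - 81

2n^2 - 28n + 17
= 2(n^2 - 14n) + 17    [factor out 2 from the n-terms]
= 2(n^2 - 14n + 49 - 49) + 17    [add and subtract 49 inside the bracket]
= 2(n - 7)^2 - 98 + 17    [perfect-square identity]
= 2(n - 7)^2 - 81    [combine constants]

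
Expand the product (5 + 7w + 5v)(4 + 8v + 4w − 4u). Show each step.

(5 + 7w + 5v)(4 + 8v + 4w − 4u)
= 20 + 40v + 20w − 20u + 28w + 56vw + 28w² − 28uw + 20v + 40v² + 20vw − 20uv    [distributive law]
= 20 + 60v + 48w − 20u + 76vw + 28w² − 28uw + 40v² − 20uv    [combine like terms]

20 + 60v + 48w − 20u + 76vw + 28w² − 28uw + 40v² − 20uv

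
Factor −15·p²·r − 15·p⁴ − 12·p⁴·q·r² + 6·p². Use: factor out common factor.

3·p²(−5·r − 5·p² − 4·p²·q·r² + 2)

−15·p²·r − 15·p⁴ − 12·p⁴·q·r² + 6·p²
= 3(−5·p²·r − 5·p⁴ − 4·p⁴·q·r² + 2·p²)    [factor out 3]
= 3·p²(−5·r − 5·p² − 4·p²·q·r² + 2)    [factor out p²]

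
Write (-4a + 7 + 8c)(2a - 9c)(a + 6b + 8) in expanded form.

-8a^3 - 48a^2b - 50a^2 + 52a^2c + 312abc + 353ac + 84ab + 112a - 378bc - 504c - 72ac^2 - 432bc^2 - 576c^2

(-4a + 7 + 8c)(2a - 9c)(a + 6b + 8)
= (-8a^2 + 36ac + 14a - 63c + 16ac - 72c^2)(a + 6b + 8)    [distributive law]
= (-8a^2 + 52ac + 14a - 63c - 72c^2)(a + 6b + 8)    [combine like terms]
= -8a^3 - 48a^2b - 64a^2 + 52a^2c + 312abc + 416ac + 14a^2 + 84ab + 112a - 63ac - 378bc - 504c - 72ac^2 - 432bc^2 - 576c^2    [distributive law]
= -8a^3 - 48a^2b - 50a^2 + 52a^2c + 312abc + 353ac + 84ab + 112a - 378bc - 504c - 72ac^2 - 432bc^2 - 576c^2    [combine like terms]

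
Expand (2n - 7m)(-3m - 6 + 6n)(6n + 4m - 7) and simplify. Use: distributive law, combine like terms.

(2n - 7m)(-3m - 6 + 6n)(6n + 4m - 7)
= (-6mn - 12n + 12n^2 + 21m^2 + 42m - 42mn)(6n + 4m - 7)    [distributive law]
= (-48mn - 12n + 12n^2 + 21m^2 + 42m)(6n + 4m - 7)    [combine like terms]
= -288mn^2 - 192m^2n + 336mn - 72n^2 - 48mn + 84n + 72n^3 + 48mn^2 - 84n^2 + 126m^2n + 84m^3 - 147m^2 + 252mn + 168m^2 - 294m    [distributive law]
= -240mn^2 - 66m^2n + 540mn - 156n^2 + 84n + 72n^3 + 84m^3 + 21m^2 - 294m    [combine like terms]

-240mn^2 - 66m^2n + 540mn - 156n^2 + 84n + 72n^3 + 84m^3 + 21m^2 - 294m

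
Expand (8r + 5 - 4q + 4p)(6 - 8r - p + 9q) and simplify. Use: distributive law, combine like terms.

(8r + 5 - 4q + 4p)(6 - 8r - p + 9q)
= 48r - 64r² - 8pr + 72qr + 30 - 40r - 5p + 45q - 24q + 32qr + 4pq - 36q² + 24p - 32pr - 4p² + 36pq    [distributive law]
= 8r - 64r² - 40pr + 104qr + 30 + 19p + 21q + 40pq - 36q² - 4p²    [combine like terms]

8r - 64r² - 40pr + 104qr + 30 + 19p + 21q + 40pq - 36q² - 4p²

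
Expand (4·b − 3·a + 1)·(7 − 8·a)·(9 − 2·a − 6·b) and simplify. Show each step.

210·b − 170·a·b − 168·b² − 80·a²·b + 192·a·b² − 275·a + 274·a² − 48·a³ + 63

(4·b − 3·a + 1)·(7 − 8·a)·(9 − 2·a − 6·b)
= (28·b − 32·a·b − 21·a + 24·a² + 7 − 8·a)·(9 − 2·a − 6·b)    [distributive law]
= (28·b − 32·a·b − 29·a + 24·a² + 7)·(9 − 2·a − 6·b)    [combine like terms]
= 252·b − 56·a·b − 168·b² − 288·a·b + 64·a²·b + 192·a·b² − 261·a + 58·a² + 174·a·b + 216·a² − 48·a³ − 144·a²·b + 63 − 14·a − 42·b    [distributive law]
= 210·b − 170·a·b − 168·b² − 80·a²·b + 192·a·b² − 275·a + 274·a² − 48·a³ + 63    [combine like terms]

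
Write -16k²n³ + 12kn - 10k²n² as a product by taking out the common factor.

2kn(-8kn² + 6 - 5kn)

-16k²n³ + 12kn - 10k²n²
= 2(-8k²n³ + 6kn - 5k²n²)    [factor out 2]
= 2kn(-8kn² + 6 - 5kn)    [factor out kn]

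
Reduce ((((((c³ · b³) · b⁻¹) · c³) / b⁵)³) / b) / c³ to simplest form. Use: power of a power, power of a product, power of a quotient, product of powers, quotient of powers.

b⁻¹⁰c¹⁵

((((((c³ · b³) · b⁻¹) · c³) / b⁵)³) / b) / c³
= ((((((c³ · b³) · b⁻¹) · c³)³) / ((b⁵)³)) / b) / c³    [power of a quotient]
= ((((((c³ · b³) · b⁻¹)³) · ((c³)³)) / ((b⁵)³)) / b) / c³    [power of a product]
= ((((((c³ · b³)³) · ((b⁻¹)³)) · ((c³)³)) / ((b⁵)³)) / b) / c³    [power of a product]
= (((((((c³)³) · ((b³)³)) · ((b⁻¹)³)) · ((c³)³)) / ((b⁵)³)) / b) / c³    [power of a product]
= (((((c⁹ · ((b³)³)) · ((b⁻¹)³)) · ((c³)³)) / ((b⁵)³)) / b) / c³    [power of a power]
= (((((c⁹ · b⁹) · ((b⁻¹)³)) · ((c³)³)) / ((b⁵)³)) / b) / c³    [power of a power]
= (((((c⁹ · b⁹) · b⁻³) · ((c³)³)) / ((b⁵)³)) / b) / c³    [power of a power]
= (((((c⁹ · b⁹) · b⁻³) · c⁹) / ((b⁵)³)) / b) / c³    [power of a power]
= (((((c⁹ · b⁹) · b⁻³) · c⁹) / b¹⁵) / b) / c³    [power of a power]
= b⁻¹⁰c¹⁵    [quotient of powers; product of powers]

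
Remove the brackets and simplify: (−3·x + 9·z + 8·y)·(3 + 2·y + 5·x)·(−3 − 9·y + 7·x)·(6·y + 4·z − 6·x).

(−3·x + 9·z + 8·y)·(3 + 2·y + 5·x)·(−3 − 9·y + 7·x)·(6·y + 4·z − 6·x)
= (−9·x − 6·x·y − 15·x^2 + 27·z + 18·y·z + 45·x·z + 24·y + 16·y^2 + 40·x·y)·(−3 − 9·y + 7·x)·(6·y + 4·z − 6·x)    [distributive law]
= (−9·x + 34·x·y − 15·x^2 + 27·z + 18·y·z + 45·x·z + 24·y + 16·y^2)·(−3 − 9·y + 7·x)·(6·y + 4·z − 6·x)    [combine like terms]
= (27·x + 81·x·y − 63·x^2 − 102·x·y − 306·x·y^2 + 238·x^2·y + 45·x^2 + 135·x^2·y − 105·x^3 − 81·z − 243·y·z + 189·x·z − 54·y·z − 162·y^2·z + 126·x·y·z − 135·x·z − 405·x·y·z + 315·x^2·z − 72·y − 216·y^2 + 168·x·y − 48·y^2 − 144·y^3 + 112·x·y^2)·(6·y + 4·z − 6·x)    [distributive law]
= (27·x + 147·x·y − 18·x^2 − 194·x·y^2 + 373·x^2·y − 105·x^3 − 81·z − 297·y·z + 54·x·z − 162·y^2·z − 279·x·y·z + 315·x^2·z − 72·y − 264·y^2 − 144·y^3)·(6·y + 4·z − 6·x)    [combine like terms]
= 162·x·y + 108·x·z − 162·x^2 + 882·x·y^2 + 588·x·y·z − 882·x^2·y − 108·x^2·y − 72·x^2·z + 108·x^3 − 1164·x·y^3 − 776·x·y^2·z + 1164·x^2·y^2 + 2238·x^2·y^2 + 1492·x^2·y·z − 2238·x^3·y − 630·x^3·y − 420·x^3·z + 630·x^4 − 486·y·z − 324·z^2 + 486·x·z − 1782·y^2·z − 1188·y·z^2 + 1782·x·y·z + 324·x·y·z + 216·x·z^2 − 324·x^2·z − 972·y^3·z − 648·y^2·z^2 + 972·x·y^2·z − 1674·x·y^2·z − 1116·x·y·z^2 + 1674·x^2·y·z + 1890·x^2·y·z + 1260·x^2·z^2 − 1890·x^3·z − 432·y^2 − 288·y·z + 432·x·y − 1584·y^3 − 1056·y^2·z + 1584·x·y^2 − 864·y^4 − 576·y^3·z + 864·x·y^3    [distributive law]
= 594·x·y + 594·x·z − 162·x^2 + 2466·x·y^2 + 2694·x·y·z − 990·x^2·y − 396·x^2·z + 108·x^3 − 300·x·y^3 − 1478·x·y^2·z + 3402·x^2·y^2 + 5056·x^2·y·z − 2868·x^3·y − 2310·x^3·z + 630·x^4 − 774·y·z − 324·z^2 − 2838·y^2·z − 1188·y·z^2 + 216·x·z^2 − 1548·y^3·z − 648·y^2·z^2 − 1116·x·y·z^2 + 1260·x^2·z^2 − 432·y^2 − 1584·y^3 − 864·y^4    [combine like terms]

594·x·y + 594·x·z − 162·x^2 + 2466·x·y^2 + 2694·x·y·z − 990·x^2·y − 396·x^2·z + 108·x^3 − 300·x·y^3 − 1478·x·y^2·z + 3402·x^2·y^2 + 5056·x^2·y·z − 2868·x^3·y − 2310·x^3·z + 630·x^4 − 774·y·z − 324·z^2 − 2838·y^2·z − 1188·y·z^2 + 216·x·z^2 − 1548·y^3·z − 648·y^2·z^2 − 1116·x·y·z^2 + 1260·x^2·z^2 − 432·y^2 − 1584·y^3 − 864·y^4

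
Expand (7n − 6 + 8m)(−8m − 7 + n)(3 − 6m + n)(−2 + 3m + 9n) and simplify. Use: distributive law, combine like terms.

(7n − 6 + 8m)(−8m − 7 + n)(3 − 6m + n)(−2 + 3m + 9n)
= (−56mn − 49n + 7n² + 48m + 42 − 6n − 64m² − 56m + 8mn)(3 − 6m + n)(−2 + 3m + 9n)    [distributive law]
= (−48mn − 55n + 7n² − 8m + 42 − 64m²)(3 − 6m + n)(−2 + 3m + 9n)    [combine like terms]
= (−144mn + 288m²n − 48mn² − 165n + 330mn − 55n² + 21n² − 42mn² + 7n³ − 24m + 48m² − 8mn + 126 − 252m + 42n − 192m² + 384m³ − 64m²n)(−2 + 3m + 9n)    [distributive law]
= (178mn + 224m²n − 90mn² − 123n − 34n² + 7n³ − 276m − 144m² + 126 + 384m³)(−2 + 3m + 9n)    [combine like terms]
= −356mn + 534m²n + 1602mn² − 448m²n + 672m³n + 2016m²n² + 180mn² − 270m²n² − 810mn³ + 246n − 369mn − 1107n² + 68n² − 102mn² − 306n³ − 14n³ + 21mn³ + 63n⁴ + 552m − 828m² − 2484mn + 288m² − 432m³ − 1296m²n − 252 + 378m + 1134n − 768m³ + 1152m⁴ + 3456m³n    [distributive law]
= −3209mn − 1210m²n + 1680mn² + 4128m³n + 1746m²n² − 789mn³ + 1380n − 1039n² − 320n³ + 63n⁴ + 930m − 540m² − 1200m³ − 252 + 1152m⁴    [combine like terms]

−3209mn − 1210m²n + 1680mn² + 4128m³n + 1746m²n² − 789mn³ + 1380n − 1039n² − 320n³ + 63n⁴ + 930m − 540m² − 1200m³ − 252 + 1152m⁴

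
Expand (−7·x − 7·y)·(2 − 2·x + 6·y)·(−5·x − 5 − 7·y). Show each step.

(−7·x − 7·y)·(2 − 2·x + 6·y)·(−5·x − 5 − 7·y)
= (−14·x + 14·x² − 42·x·y − 14·y + 14·x·y − 42·y²)·(−5·x − 5 − 7·y)    [distributive law]
= (−14·x + 14·x² − 28·x·y − 14·y − 42·y²)·(−5·x − 5 − 7·y)    [combine like terms]
= 70·x² + 70·x + 98·x·y − 70·x³ − 70·x² − 98·x²·y + 140·x²·y + 140·x·y + 196·x·y² + 70·x·y + 70·y + 98·y² + 210·x·y² + 210·y² + 294·y³    [distributive law]
= 70·x + 308·x·y − 70·x³ + 42·x²·y + 406·x·y² + 70·y + 308·y² + 294·y³    [combine like terms]

70·x + 308·x·y − 70·x³ + 42·x²·y + 406·x·y² + 70·y + 308·y² + 294·y³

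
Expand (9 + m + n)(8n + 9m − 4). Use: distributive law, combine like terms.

(9 + m + n)(8n + 9m − 4)
= 72n + 81m − 36 + 8mn + 9m^2 − 4m + 8n^2 + 9mn − 4n    [distributive law]
= 68n + 77m − 36 + 17mn + 9m^2 + 8n^2    [combine like terms]

68n + 77m − 36 + 17mn + 9m^2 + 8n^2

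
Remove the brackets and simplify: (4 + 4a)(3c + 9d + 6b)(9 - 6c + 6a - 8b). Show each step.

(4 + 4a)(3c + 9d + 6b)(9 - 6c + 6a - 8b)
= (12c + 36d + 24b + 12ac + 36ad + 24ab)(9 - 6c + 6a - 8b)    [distributive law]
= 108c - 72c^2 + 72ac - 96bc + 324d - 216cd + 216ad - 288bd + 216b - 144bc + 144ab - 192b^2 + 108ac - 72ac^2 + 72a^2c - 96abc + 324ad - 216acd + 216a^2d - 288abd + 216ab - 144abc + 144a^2b - 192ab^2    [distributive law]
= 108c - 72c^2 + 180ac - 240bc + 324d - 216cd + 540ad - 288bd + 216b + 360ab - 192b^2 - 72ac^2 + 72a^2c - 240abc - 216acd + 216a^2d - 288abd + 144a^2b - 192ab^2    [combine like terms]

108c - 72c^2 + 180ac - 240bc + 324d - 216cd + 540ad - 288bd + 216b + 360ab - 192b^2 - 72ac^2 + 72a^2c - 240abc - 216acd + 216a^2d - 288abd + 144a^2b - 192ab^2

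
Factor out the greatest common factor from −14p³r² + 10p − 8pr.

2p(−7p²r² + 5 − 4r)

−14p³r² + 10p − 8pr
= 2(−7p³r² + 5p − 4pr)    [factor out 2]
= 2p(−7p²r² + 5 − 4r)    [factor out p]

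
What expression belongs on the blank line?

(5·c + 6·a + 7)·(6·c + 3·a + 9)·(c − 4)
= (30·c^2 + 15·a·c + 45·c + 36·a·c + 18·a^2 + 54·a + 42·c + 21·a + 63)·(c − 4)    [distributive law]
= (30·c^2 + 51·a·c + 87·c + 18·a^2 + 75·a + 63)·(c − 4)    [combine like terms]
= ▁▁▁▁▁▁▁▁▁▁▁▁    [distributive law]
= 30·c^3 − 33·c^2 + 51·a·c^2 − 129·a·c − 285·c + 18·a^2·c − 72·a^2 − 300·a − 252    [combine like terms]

By distributive law:

30·c^3 − 120·c^2 + 51·a·c^2 − 204·a·c + 87·c^2 − 348·c + 18·a^2·c − 72·a^2 + 75·a·c − 300·a + 63·c − 252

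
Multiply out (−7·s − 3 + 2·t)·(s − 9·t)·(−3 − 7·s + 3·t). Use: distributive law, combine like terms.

(−7·s − 3 + 2·t)·(s − 9·t)·(−3 − 7·s + 3·t)
= (−7·s^2 + 63·s·t − 3·s + 27·t + 2·s·t − 18·t^2)·(−3 − 7·s + 3·t)    [distributive law]
= (−7·s^2 + 65·s·t − 3·s + 27·t − 18·t^2)·(−3 − 7·s + 3·t)    [combine like terms]
= 21·s^2 + 49·s^3 − 21·s^2·t − 195·s·t − 455·s^2·t + 195·s·t^2 + 9·s + 21·s^2 − 9·s·t − 81·t − 189·s·t + 81·t^2 + 54·t^2 + 126·s·t^2 − 54·t^3    [distributive law]
= 42·s^2 + 49·s^3 − 476·s^2·t − 393·s·t + 321·s·t^2 + 9·s − 81·t + 135·t^2 − 54·t^3    [combine like terms]

42·s^2 + 49·s^3 − 476·s^2·t − 393·s·t + 321·s·t^2 + 9·s − 81·t + 135·t^2 − 54·t^3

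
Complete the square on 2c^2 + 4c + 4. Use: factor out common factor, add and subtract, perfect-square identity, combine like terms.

2c^2 + 4c + 4
= 2(c^2 + 2c) + 4    [factor out 2 from the c-terms]
= 2(c^2 + 2c + 1 - 1) + 4    [add and subtract 1 inside the bracket]
= 2(c + 1)^2 - 2 + 4    [perfect-square identity]
= 2(c + 1)^2 + 2    [combine constants]

2(c + 1)^2 + 2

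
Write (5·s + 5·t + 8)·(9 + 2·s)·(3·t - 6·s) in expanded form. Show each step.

(5·s + 5·t + 8)·(9 + 2·s)·(3·t - 6·s)
= (45·s + 10·s^2 + 45·t + 10·s·t + 72 + 16·s)·(3·t - 6·s)    [distributive law]
= (61·s + 10·s^2 + 45·t + 10·s·t + 72)·(3·t - 6·s)    [combine like terms]
= 183·s·t - 366·s^2 + 30·s^2·t - 60·s^3 + 135·t^2 - 270·s·t + 30·s·t^2 - 60·s^2·t + 216·t - 432·s    [distributive law]
= -87·s·t - 366·s^2 - 30·s^2·t - 60·s^3 + 135·t^2 + 30·s·t^2 + 216·t - 432·s    [combine like terms]

-87·s·t - 366·s^2 - 30·s^2·t - 60·s^3 + 135·t^2 + 30·s·t^2 + 216·t - 432·s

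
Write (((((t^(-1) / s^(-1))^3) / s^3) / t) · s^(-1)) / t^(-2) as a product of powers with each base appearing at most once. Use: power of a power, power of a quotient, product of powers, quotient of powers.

(((((t^(-1) / s^(-1))^3) / s^3) / t) · s^(-1)) / t^(-2)
= ((((((t^(-1))^3) / ((s^(-1))^3)) / s^3) / t) · s^(-1)) / t^(-2)    [power of a quotient]
= ((((t^(-3) / ((s^(-1))^3)) / s^3) / t) · s^(-1)) / t^(-2)    [power of a power]
= ((((t^(-3) / s^(-3)) / s^3) / t) · s^(-1)) / t^(-2)    [power of a power]
= s^(-1)·t^(-2)    [quotient of powers; product of powers]

s^(-1)·t^(-2)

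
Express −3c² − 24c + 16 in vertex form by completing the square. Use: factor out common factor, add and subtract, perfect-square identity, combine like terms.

−3c² − 24c + 16
= −3(c² + 8c) + 16    [factor out -3 from the c-terms]
= −3(c² + 8c + 16 − 16) + 16    [add and subtract 16 inside the bracket]
= −3(c + 4)² + 48 + 16    [perfect-square identity]
= −3(c + 4)² + 64    [combine constants]

−3(c + 4)² + 64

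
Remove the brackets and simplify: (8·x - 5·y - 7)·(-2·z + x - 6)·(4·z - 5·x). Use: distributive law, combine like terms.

-64·x·z^2 + 112·x^2·z - 40·x^3 - 290·x·z + 275·x^2 + 40·y·z^2 - 70·x·y·z + 25·x^2·y + 120·y·z - 150·x·y + 56·z^2 + 168·z - 210·x

(8·x - 5·y - 7)·(-2·z + x - 6)·(4·z - 5·x)
= (-16·x·z + 8·x^2 - 48·x + 10·y·z - 5·x·y + 30·y + 14·z - 7·x + 42)·(4·z - 5·x)    [distributive law]
= (-16·x·z + 8·x^2 - 55·x + 10·y·z - 5·x·y + 30·y + 14·z + 42)·(4·z - 5·x)    [combine like terms]
= -64·x·z^2 + 80·x^2·z + 32·x^2·z - 40·x^3 - 220·x·z + 275·x^2 + 40·y·z^2 - 50·x·y·z - 20·x·y·z + 25·x^2·y + 120·y·z - 150·x·y + 56·z^2 - 70·x·z + 168·z - 210·x    [distributive law]
= -64·x·z^2 + 112·x^2·z - 40·x^3 - 290·x·z + 275·x^2 + 40·y·z^2 - 70·x·y·z + 25·x^2·y + 120·y·z - 150·x·y + 56·z^2 + 168·z - 210·x    [combine like terms]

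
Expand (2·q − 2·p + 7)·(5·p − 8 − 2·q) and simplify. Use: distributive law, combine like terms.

14·p·q − 30·q − 4·q^2 − 10·p^2 + 51·p − 56

(2·q − 2·p + 7)·(5·p − 8 − 2·q)
= 10·p·q − 16·q − 4·q^2 − 10·p^2 + 16·p + 4·p·q + 35·p − 56 − 14·q    [distributive law]
= 14·p·q − 30·q − 4·q^2 − 10·p^2 + 51·p − 56    [combine like terms]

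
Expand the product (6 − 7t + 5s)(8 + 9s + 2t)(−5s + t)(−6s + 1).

970s² − 240s + 26st + 48t + 2595s³ − 1574s²t + 281st² − 44t² − 1860s³t − 102s²t² + 84st³ − 14t³ + 1350s⁴

(6 − 7t + 5s)(8 + 9s + 2t)(−5s + t)(−6s + 1)
= (48 + 54s + 12t − 56t − 63st − 14t² + 40s + 45s² + 10st)(−5s + t)(−6s + 1)    [distributive law]
= (48 + 94s − 44t − 53st − 14t² + 45s²)(−5s + t)(−6s + 1)    [combine like terms]
= (−240s + 48t − 470s² + 94st + 220st − 44t² + 265s²t − 53st² + 70st² − 14t³ − 225s³ + 45s²t)(−6s + 1)    [distributive law]
= (−240s + 48t − 470s² + 314st − 44t² + 310s²t + 17st² − 14t³ − 225s³)(−6s + 1)    [combine like terms]
= 1440s² − 240s − 288st + 48t + 2820s³ − 470s² − 1884s²t + 314st + 264st² − 44t² − 1860s³t + 310s²t − 102s²t² + 17st² + 84st³ − 14t³ + 1350s⁴ − 225s³    [distributive law]
= 970s² − 240s + 26st + 48t + 2595s³ − 1574s²t + 281st² − 44t² − 1860s³t − 102s²t² + 84st³ − 14t³ + 1350s⁴    [combine like terms]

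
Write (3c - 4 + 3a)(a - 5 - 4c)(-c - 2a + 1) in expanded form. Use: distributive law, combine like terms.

(3c - 4 + 3a)(a - 5 - 4c)(-c - 2a + 1)
= (3ac - 15c - 12c^2 - 4a + 20 + 16c + 3a^2 - 15a - 12ac)(-c - 2a + 1)    [distributive law]
= (-9ac + c - 12c^2 - 19a + 20 + 3a^2)(-c - 2a + 1)    [combine like terms]
= 9ac^2 + 18a^2c - 9ac - c^2 - 2ac + c + 12c^3 + 24ac^2 - 12c^2 + 19ac + 38a^2 - 19a - 20c - 40a + 20 - 3a^2c - 6a^3 + 3a^2    [distributive law]
= 33ac^2 + 15a^2c + 8ac - 13c^2 - 19c + 12c^3 + 41a^2 - 59a + 20 - 6a^3    [combine like terms]

33ac^2 + 15a^2c + 8ac - 13c^2 - 19c + 12c^3 + 41a^2 - 59a + 20 - 6a^3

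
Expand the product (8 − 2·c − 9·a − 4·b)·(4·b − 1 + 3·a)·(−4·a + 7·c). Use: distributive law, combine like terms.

−144·a·b + 252·b·c + 32·a − 56·c − 132·a^2 + 223·a·c − 304·a·b·c − 56·b·c^2 + 14·c^2 − 165·a^2·c − 42·a·c^2 + 192·a^2·b + 108·a^3 + 64·a·b^2 − 112·b^2·c

(8 − 2·c − 9·a − 4·b)·(4·b − 1 + 3·a)·(−4·a + 7·c)
= (32·b − 8 + 24·a − 8·b·c + 2·c − 6·a·c − 36·a·b + 9·a − 27·a^2 − 16·b^2 + 4·b − 12·a·b)·(−4·a + 7·c)    [distributive law]
= (36·b − 8 + 33·a − 8·b·c + 2·c − 6·a·c − 48·a·b − 27·a^2 − 16·b^2)·(−4·a + 7·c)    [combine like terms]
= −144·a·b + 252·b·c + 32·a − 56·c − 132·a^2 + 231·a·c + 32·a·b·c − 56·b·c^2 − 8·a·c + 14·c^2 + 24·a^2·c − 42·a·c^2 + 192·a^2·b − 336·a·b·c + 108·a^3 − 189·a^2·c + 64·a·b^2 − 112·b^2·c    [distributive law]
= −144·a·b + 252·b·c + 32·a − 56·c − 132·a^2 + 223·a·c − 304·a·b·c − 56·b·c^2 + 14·c^2 − 165·a^2·c − 42·a·c^2 + 192·a^2·b + 108·a^3 + 64·a·b^2 − 112·b^2·c    [combine like terms]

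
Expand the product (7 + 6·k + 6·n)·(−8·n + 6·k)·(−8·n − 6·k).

(7 + 6·k + 6·n)·(−8·n + 6·k)·(−8·n − 6·k)
= (−56·n + 42·k − 48·k·n + 36·k^2 − 48·n^2 + 36·k·n)·(−8·n − 6·k)    [distributive law]
= (−56·n + 42·k − 12·k·n + 36·k^2 − 48·n^2)·(−8·n − 6·k)    [combine like terms]
= 448·n^2 + 336·k·n − 336·k·n − 252·k^2 + 96·k·n^2 + 72·k^2·n − 288·k^2·n − 216·k^3 + 384·n^3 + 288·k·n^2    [distributive law]
= 448·n^2 − 252·k^2 + 384·k·n^2 − 216·k^2·n − 216·k^3 + 384·n^3    [combine like terms]

448·n^2 − 252·k^2 + 384·k·n^2 − 216·k^2·n − 216·k^3 + 384·n^3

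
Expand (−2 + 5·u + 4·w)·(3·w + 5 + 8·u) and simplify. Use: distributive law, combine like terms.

14·w − 10 + 9·u + 47·u·w + 40·u^2 + 12·w^2

(−2 + 5·u + 4·w)·(3·w + 5 + 8·u)
= −6·w − 10 − 16·u + 15·u·w + 25·u + 40·u^2 + 12·w^2 + 20·w + 32·u·w    [distributive law]
= 14·w − 10 + 9·u + 47·u·w + 40·u^2 + 12·w^2    [combine like terms]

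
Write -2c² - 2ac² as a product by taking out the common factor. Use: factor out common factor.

-2c² - 2ac²
= 2(-c² - ac²)    [factor out 2]
= 2c²(-1 - a)    [factor out c²]

2c²(-1 - a)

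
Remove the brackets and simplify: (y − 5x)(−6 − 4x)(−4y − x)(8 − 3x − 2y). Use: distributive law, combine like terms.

192y^2 + 284xy^2 − 48y^3 − 912xy − 206x^2y + 104x^2y^2 − 32xy^3 + 268x^3y − 240x^2 − 70x^3 + 60x^4

(y − 5x)(−6 − 4x)(−4y − x)(8 − 3x − 2y)
= (−6y − 4xy + 30x + 20x^2)(−4y − x)(8 − 3x − 2y)    [distributive law]
= (24y^2 + 6xy + 16xy^2 + 4x^2y − 120xy − 30x^2 − 80x^2y − 20x^3)(8 − 3x − 2y)    [distributive law]
= (24y^2 − 114xy + 16xy^2 − 76x^2y − 30x^2 − 20x^3)(8 − 3x − 2y)    [combine like terms]
= 192y^2 − 72xy^2 − 48y^3 − 912xy + 342x^2y + 228xy^2 + 128xy^2 − 48x^2y^2 − 32xy^3 − 608x^2y + 228x^3y + 152x^2y^2 − 240x^2 + 90x^3 + 60x^2y − 160x^3 + 60x^4 + 40x^3y    [distributive law]
= 192y^2 + 284xy^2 − 48y^3 − 912xy − 206x^2y + 104x^2y^2 − 32xy^3 + 268x^3y − 240x^2 − 70x^3 + 60x^4    [combine like terms]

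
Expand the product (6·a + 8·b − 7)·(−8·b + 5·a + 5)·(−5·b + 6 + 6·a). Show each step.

−344·a·b² + 553·a·b − 198·a²·b + 150·a² + 180·a³ − 240·a + 320·b³ − 864·b² + 751·b − 210

(6·a + 8·b − 7)·(−8·b + 5·a + 5)·(−5·b + 6 + 6·a)
= (−48·a·b + 30·a² + 30·a − 64·b² + 40·a·b + 40·b + 56·b − 35·a − 35)·(−5·b + 6 + 6·a)    [distributive law]
= (−8·a·b + 30·a² − 5·a − 64·b² + 96·b − 35)·(−5·b + 6 + 6·a)    [combine like terms]
= 40·a·b² − 48·a·b − 48·a²·b − 150·a²·b + 180·a² + 180·a³ + 25·a·b − 30·a − 30·a² + 320·b³ − 384·b² − 384·a·b² − 480·b² + 576·b + 576·a·b + 175·b − 210 − 210·a    [distributive law]
= −344·a·b² + 553·a·b − 198·a²·b + 150·a² + 180·a³ − 240·a + 320·b³ − 864·b² + 751·b − 210    [combine like terms]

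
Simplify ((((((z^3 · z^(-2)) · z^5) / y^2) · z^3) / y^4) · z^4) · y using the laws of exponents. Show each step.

((((((z^3 · z^(-2)) · z^5) / y^2) · z^3) / y^4) · z^4) · y
= (((((z · z^5) / y^2) · z^3) / y^4) · z^4) · y    [product of powers]
= ((((z^6 / y^2) · z^3) / y^4) · z^4) · y    [product of powers]
= y^(-5)·z^13    [quotient of powers; product of powers]

y^(-5)·z^13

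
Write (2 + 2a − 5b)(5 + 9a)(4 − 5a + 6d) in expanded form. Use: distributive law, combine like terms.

40 + 62a + 60d − 68a^2 + 168ad − 90a^3 + 108a^2d − 100b − 55ab − 150bd + 225a^2b − 270abd

(2 + 2a − 5b)(5 + 9a)(4 − 5a + 6d)
= (10 + 18a + 10a + 18a^2 − 25b − 45ab)(4 − 5a + 6d)    [distributive law]
= (10 + 28a + 18a^2 − 25b − 45ab)(4 − 5a + 6d)    [combine like terms]
= 40 − 50a + 60d + 112a − 140a^2 + 168ad + 72a^2 − 90a^3 + 108a^2d − 100b + 125ab − 150bd − 180ab + 225a^2b − 270abd    [distributive law]
= 40 + 62a + 60d − 68a^2 + 168ad − 90a^3 + 108a^2d − 100b − 55ab − 150bd + 225a^2b − 270abd    [combine like terms]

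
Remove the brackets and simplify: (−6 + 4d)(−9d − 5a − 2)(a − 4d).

−74ad − 184d^2 + 30a^2 + 12a − 48d + 44ad^2 + 144d^3 − 20a^2d

(−6 + 4d)(−9d − 5a − 2)(a − 4d)
= (54d + 30a + 12 − 36d^2 − 20ad − 8d)(a − 4d)    [distributive law]
= (46d + 30a + 12 − 36d^2 − 20ad)(a − 4d)    [combine like terms]
= 46ad − 184d^2 + 30a^2 − 120ad + 12a − 48d − 36ad^2 + 144d^3 − 20a^2d + 80ad^2    [distributive law]
= −74ad − 184d^2 + 30a^2 + 12a − 48d + 44ad^2 + 144d^3 − 20a^2d    [combine like terms]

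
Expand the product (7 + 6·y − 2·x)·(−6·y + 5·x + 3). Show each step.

(7 + 6·y − 2·x)·(−6·y + 5·x + 3)
= −42·y + 35·x + 21 − 36·y² + 30·x·y + 18·y + 12·x·y − 10·x² − 6·x    [distributive law]
= −24·y + 29·x + 21 − 36·y² + 42·x·y − 10·x²    [combine like terms]

−24·y + 29·x + 21 − 36·y² + 42·x·y − 10·x²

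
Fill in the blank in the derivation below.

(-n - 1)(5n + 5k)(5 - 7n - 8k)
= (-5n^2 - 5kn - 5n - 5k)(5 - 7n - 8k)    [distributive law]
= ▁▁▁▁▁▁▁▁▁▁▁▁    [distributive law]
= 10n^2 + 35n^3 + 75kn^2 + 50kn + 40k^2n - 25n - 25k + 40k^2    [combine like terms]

Applying distributive law to the line above:

-25n^2 + 35n^3 + 40kn^2 - 25kn + 35kn^2 + 40k^2n - 25n + 35n^2 + 40kn - 25k + 35kn + 40k^2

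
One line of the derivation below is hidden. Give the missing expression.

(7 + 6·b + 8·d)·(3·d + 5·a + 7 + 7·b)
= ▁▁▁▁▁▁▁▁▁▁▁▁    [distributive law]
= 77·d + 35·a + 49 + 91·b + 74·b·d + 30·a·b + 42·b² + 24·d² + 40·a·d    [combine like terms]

After distributive law, the bracketed line is:

21·d + 35·a + 49 + 49·b + 18·b·d + 30·a·b + 42·b + 42·b² + 24·d² + 40·a·d + 56·d + 56·b·d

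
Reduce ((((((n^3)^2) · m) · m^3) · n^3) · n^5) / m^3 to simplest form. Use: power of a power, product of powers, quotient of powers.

((((((n^3)^2) · m) · m^3) · n^3) · n^5) / m^3
= ((((n^6 · m) · m^3) · n^3) · n^5) / m^3    [power of a power]
= m·n^14    [quotient of powers; product of powers]

m·n^14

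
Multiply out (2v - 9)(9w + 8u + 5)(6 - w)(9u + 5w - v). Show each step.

1290uvw + 409vw^2 - 98v^2w - 242uvw^2 - 90vw^3 + 18v^2w^2 + 864u^2v - 96uv^2 - 144u^2vw + 16uv^2w + 972uv + 741vw - 60v^2 - 6129uw - 2205w^2 + 1089uw^2 + 405w^3 - 3888u^2 + 648u^2w - 2430u - 1350w + 270v

(2v - 9)(9w + 8u + 5)(6 - w)(9u + 5w - v)
= (18vw + 16uv + 10v - 81w - 72u - 45)(6 - w)(9u + 5w - v)    [distributive law]
= (108vw - 18vw^2 + 96uv - 16uvw + 60v - 10vw - 486w + 81w^2 - 432u + 72uw - 270 + 45w)(9u + 5w - v)    [distributive law]
= (98vw - 18vw^2 + 96uv - 16uvw + 60v - 441w + 81w^2 - 432u + 72uw - 270)(9u + 5w - v)    [combine like terms]
= 882uvw + 490vw^2 - 98v^2w - 162uvw^2 - 90vw^3 + 18v^2w^2 + 864u^2v + 480uvw - 96uv^2 - 144u^2vw - 80uvw^2 + 16uv^2w + 540uv + 300vw - 60v^2 - 3969uw - 2205w^2 + 441vw + 729uw^2 + 405w^3 - 81vw^2 - 3888u^2 - 2160uw + 432uv + 648u^2w + 360uw^2 - 72uvw - 2430u - 1350w + 270v    [distributive law]
= 1290uvw + 409vw^2 - 98v^2w - 242uvw^2 - 90vw^3 + 18v^2w^2 + 864u^2v - 96uv^2 - 144u^2vw + 16uv^2w + 972uv + 741vw - 60v^2 - 6129uw - 2205w^2 + 1089uw^2 + 405w^3 - 3888u^2 + 648u^2w - 2430u - 1350w + 270v    [combine like terms]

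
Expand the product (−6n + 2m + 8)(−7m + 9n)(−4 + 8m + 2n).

224mn + 452m²n − 312mn² + 360n² − 108n³ − 392m² − 112m³ + 224m − 288n

(−6n + 2m + 8)(−7m + 9n)(−4 + 8m + 2n)
= (42mn − 54n² − 14m² + 18mn − 56m + 72n)(−4 + 8m + 2n)    [distributive law]
= (60mn − 54n² − 14m² − 56m + 72n)(−4 + 8m + 2n)    [combine like terms]
= −240mn + 480m²n + 120mn² + 216n² − 432mn² − 108n³ + 56m² − 112m³ − 28m²n + 224m − 448m² − 112mn − 288n + 576mn + 144n²    [distributive law]
= 224mn + 452m²n − 312mn² + 360n² − 108n³ − 392m² − 112m³ + 224m − 288n    [combine like terms]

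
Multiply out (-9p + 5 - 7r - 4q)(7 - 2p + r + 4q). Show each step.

(-9p + 5 - 7r - 4q)(7 - 2p + r + 4q)
= -63p + 18p² - 9pr - 36pq + 35 - 10p + 5r + 20q - 49r + 14pr - 7r² - 28qr - 28q + 8pq - 4qr - 16q²    [distributive law]
= -73p + 18p² + 5pr - 28pq + 35 - 44r - 8q - 7r² - 32qr - 16q²    [combine like terms]

-73p + 18p² + 5pr - 28pq + 35 - 44r - 8q - 7r² - 32qr - 16q²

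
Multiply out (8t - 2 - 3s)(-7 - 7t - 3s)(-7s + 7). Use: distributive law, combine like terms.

273st - 294t + 392st^2 - 392t^2 + 21s^2t + 91s + 98 - 126s^2 - 63s^3

(8t - 2 - 3s)(-7 - 7t - 3s)(-7s + 7)
= (-56t - 56t^2 - 24st + 14 + 14t + 6s + 21s + 21st + 9s^2)(-7s + 7)    [distributive law]
= (-42t - 56t^2 - 3st + 14 + 27s + 9s^2)(-7s + 7)    [combine like terms]
= 294st - 294t + 392st^2 - 392t^2 + 21s^2t - 21st - 98s + 98 - 189s^2 + 189s - 63s^3 + 63s^2    [distributive law]
= 273st - 294t + 392st^2 - 392t^2 + 21s^2t + 91s + 98 - 126s^2 - 63s^3    [combine like terms]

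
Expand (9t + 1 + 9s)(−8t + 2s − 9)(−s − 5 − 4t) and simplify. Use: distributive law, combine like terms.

288st^2 + 716t^2 + 288t^3 − 18s^2t + 675st + 481t − 11s^2 + 404s + 45 − 18s^3

(9t + 1 + 9s)(−8t + 2s − 9)(−s − 5 − 4t)
= (−72t^2 + 18st − 81t − 8t + 2s − 9 − 72st + 18s^2 − 81s)(−s − 5 − 4t)    [distributive law]
= (−72t^2 − 54st − 89t − 79s − 9 + 18s^2)(−s − 5 − 4t)    [combine like terms]
= 72st^2 + 360t^2 + 288t^3 + 54s^2t + 270st + 216st^2 + 89st + 445t + 356t^2 + 79s^2 + 395s + 316st + 9s + 45 + 36t − 18s^3 − 90s^2 − 72s^2t    [distributive law]
= 288st^2 + 716t^2 + 288t^3 − 18s^2t + 675st + 481t − 11s^2 + 404s + 45 − 18s^3    [combine like terms]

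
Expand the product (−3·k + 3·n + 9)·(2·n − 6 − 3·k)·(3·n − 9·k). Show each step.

−99·k·n² + 162·k²·n − 27·k·n + 81·k² − 81·k³ + 18·n³ − 162·n + 486·k

(−3·k + 3·n + 9)·(2·n − 6 − 3·k)·(3·n − 9·k)
= (−6·k·n + 18·k + 9·k² + 6·n² − 18·n − 9·k·n + 18·n − 54 − 27·k)·(3·n − 9·k)    [distributive law]
= (−15·k·n − 9·k + 9·k² + 6·n² − 54)·(3·n − 9·k)    [combine like terms]
= −45·k·n² + 135·k²·n − 27·k·n + 81·k² + 27·k²·n − 81·k³ + 18·n³ − 54·k·n² − 162·n + 486·k    [distributive law]
= −99·k·n² + 162·k²·n − 27·k·n + 81·k² − 81·k³ + 18·n³ − 162·n + 486·k    [combine like terms]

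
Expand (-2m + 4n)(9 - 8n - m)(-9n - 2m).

90mn + 36m² - 44mn² - 42m²n - 4m³ - 324n² + 288n³

(-2m + 4n)(9 - 8n - m)(-9n - 2m)
= (-18m + 16mn + 2m² + 36n - 32n² - 4mn)(-9n - 2m)    [distributive law]
= (-18m + 12mn + 2m² + 36n - 32n²)(-9n - 2m)    [combine like terms]
= 162mn + 36m² - 108mn² - 24m²n - 18m²n - 4m³ - 324n² - 72mn + 288n³ + 64mn²    [distributive law]
= 90mn + 36m² - 44mn² - 42m²n - 4m³ - 324n² + 288n³    [combine like terms]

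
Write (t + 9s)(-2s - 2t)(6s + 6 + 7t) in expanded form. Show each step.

-246s^2t - 120st - 152st^2 - 12t^2 - 14t^3 - 108s^3 - 108s^2

(t + 9s)(-2s - 2t)(6s + 6 + 7t)
= (-2st - 2t^2 - 18s^2 - 18st)(6s + 6 + 7t)    [distributive law]
= (-20st - 2t^2 - 18s^2)(6s + 6 + 7t)    [combine like terms]
= -120s^2t - 120st - 140st^2 - 12st^2 - 12t^2 - 14t^3 - 108s^3 - 108s^2 - 126s^2t    [distributive law]
= -246s^2t - 120st - 152st^2 - 12t^2 - 14t^3 - 108s^3 - 108s^2    [combine like terms]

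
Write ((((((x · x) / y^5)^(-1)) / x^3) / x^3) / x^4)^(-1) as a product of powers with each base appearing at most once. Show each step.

((((((x · x) / y^5)^(-1)) / x^3) / x^3) / x^4)^(-1)
= ((((((x · x) / y^5)^(-1)) / x^3) / x^3)^(-1)) / ((x^4)^(-1))    [power of a quotient]
= ((((((x · x) / y^5)^(-1)) / x^3)^(-1)) / ((x^3)^(-1))) / ((x^4)^(-1))    [power of a quotient]
= ((((((x · x) / y^5)^(-1))^(-1)) / ((x^3)^(-1))) / ((x^3)^(-1))) / ((x^4)^(-1))    [power of a quotient]
= (((((x · x) / y^5)^1) / ((x^3)^(-1))) / ((x^3)^(-1))) / ((x^4)^(-1))    [power of a power]
= (((((x · x)^1) / ((y^5)^1)) / ((x^3)^(-1))) / ((x^3)^(-1))) / ((x^4)^(-1))    [power of a quotient]
= (((((x^1) · (x^1)) / ((y^5)^1)) / ((x^3)^(-1))) / ((x^3)^(-1))) / ((x^4)^(-1))    [power of a product]
= ((((x · (x^1)) / ((y^5)^1)) / ((x^3)^(-1))) / ((x^3)^(-1))) / ((x^4)^(-1))    [power of a power]
= ((((x · x) / ((y^5)^1)) / ((x^3)^(-1))) / ((x^3)^(-1))) / ((x^4)^(-1))    [power of a power]
= (((x^2 / ((y^5)^1)) / ((x^3)^(-1))) / ((x^3)^(-1))) / ((x^4)^(-1))    [product of powers]
= (((x^2 / y^5) / ((x^3)^(-1))) / ((x^3)^(-1))) / ((x^4)^(-1))    [power of a power]
= (((x^2 / y^5) / x^(-3)) / ((x^3)^(-1))) / ((x^4)^(-1))    [power of a power]
= (((x^2 / y^5) / x^(-3)) / x^(-3)) / ((x^4)^(-1))    [power of a power]
= (((x^2 / y^5) / x^(-3)) / x^(-3)) / x^(-4)    [power of a power]
= x^12y^(-5)    [quotient of powers; product of powers]

x^12y^(-5)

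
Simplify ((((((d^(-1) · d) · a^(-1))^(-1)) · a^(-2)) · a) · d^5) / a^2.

((((((d^(-1) · d) · a^(-1))^(-1)) · a^(-2)) · a) · d^5) / a^2
= ((((((d^(-1) · d)^(-1)) · ((a^(-1))^(-1))) · a^(-2)) · a) · d^5) / a^2    [power of a product]
= (((((((d^(-1))^(-1)) · (d^(-1))) · ((a^(-1))^(-1))) · a^(-2)) · a) · d^5) / a^2    [power of a product]
= (((((d · (d^(-1))) · ((a^(-1))^(-1))) · a^(-2)) · a) · d^5) / a^2    [power of a power]
= ((((d^0 · ((a^(-1))^(-1))) · a^(-2)) · a) · d^5) / a^2    [product of powers]
= ((((d^0 · a) · a^(-2)) · a) · d^5) / a^2    [power of a power]
= a^(-2)·d^5    [quotient of powers; product of powers]

a^(-2)·d^5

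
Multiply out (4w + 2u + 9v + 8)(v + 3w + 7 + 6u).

(4w + 2u + 9v + 8)(v + 3w + 7 + 6u)
= 4vw + 12w² + 28w + 24uw + 2uv + 6uw + 14u + 12u² + 9v² + 27vw + 63v + 54uv + 8v + 24w + 56 + 48u    [distributive law]
= 31vw + 12w² + 52w + 30uw + 56uv + 62u + 12u² + 9v² + 71v + 56    [combine like terms]

31vw + 12w² + 52w + 30uw + 56uv + 62u + 12u² + 9v² + 71v + 56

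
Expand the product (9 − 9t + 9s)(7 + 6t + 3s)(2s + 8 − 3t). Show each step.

846s + 504 − 261t − 72st − 405t² + 396s² − 189st² + 162t³ − 27s²t + 54s³

(9 − 9t + 9s)(7 + 6t + 3s)(2s + 8 − 3t)
= (63 + 54t + 27s − 63t − 54t² − 27st + 63s + 54st + 27s²)(2s + 8 − 3t)    [distributive law]
= (63 − 9t + 90s − 54t² + 27st + 27s²)(2s + 8 − 3t)    [combine like terms]
= 126s + 504 − 189t − 18st − 72t + 27t² + 180s² + 720s − 270st − 108st² − 432t² + 162t³ + 54s²t + 216st − 81st² + 54s³ + 216s² − 81s²t    [distributive law]
= 846s + 504 − 261t − 72st − 405t² + 396s² − 189st² + 162t³ − 27s²t + 54s³    [combine like terms]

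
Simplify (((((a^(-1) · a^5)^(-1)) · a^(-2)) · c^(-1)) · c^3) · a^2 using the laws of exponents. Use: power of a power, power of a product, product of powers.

a^(-4)c^2

(((((a^(-1) · a^5)^(-1)) · a^(-2)) · c^(-1)) · c^3) · a^2
= ((((((a^(-1))^(-1)) · ((a^5)^(-1))) · a^(-2)) · c^(-1)) · c^3) · a^2    [power of a product]
= ((((a · ((a^5)^(-1))) · a^(-2)) · c^(-1)) · c^3) · a^2    [power of a power]
= ((((a · a^(-5)) · a^(-2)) · c^(-1)) · c^3) · a^2    [power of a power]
= (((a^(-4) · a^(-2)) · c^(-1)) · c^3) · a^2    [product of powers]
= ((a^(-6) · c^(-1)) · c^3) · a^2    [product of powers]
= a^(-4)c^2    [product of powers]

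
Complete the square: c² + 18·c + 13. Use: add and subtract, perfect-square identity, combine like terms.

c² + 18·c + 13
= c² + 18·c + 81 − 81 + 13    [add and subtract 81]
= (c + 9)² − 81 + 13    [perfect-square identity]
= (c + 9)² − 68    [combine constants]

(c + 9)² − 68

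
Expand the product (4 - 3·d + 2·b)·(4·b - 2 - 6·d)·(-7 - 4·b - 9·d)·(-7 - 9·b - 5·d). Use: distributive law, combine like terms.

(4 - 3·d + 2·b)·(4·b - 2 - 6·d)·(-7 - 4·b - 9·d)·(-7 - 9·b - 5·d)
= (16·b - 8 - 24·d - 12·b·d + 6·d + 18·d^2 + 8·b^2 - 4·b - 12·b·d)·(-7 - 4·b - 9·d)·(-7 - 9·b - 5·d)    [distributive law]
= (12·b - 8 - 18·d - 24·b·d + 18·d^2 + 8·b^2)·(-7 - 4·b - 9·d)·(-7 - 9·b - 5·d)    [combine like terms]
= (-84·b - 48·b^2 - 108·b·d + 56 + 32·b + 72·d + 126·d + 72·b·d + 162·d^2 + 168·b·d + 96·b^2·d + 216·b·d^2 - 126·d^2 - 72·b·d^2 - 162·d^3 - 56·b^2 - 32·b^3 - 72·b^2·d)·(-7 - 9·b - 5·d)    [distributive law]
= (-52·b - 104·b^2 + 132·b·d + 56 + 198·d + 36·d^2 + 24·b^2·d + 144·b·d^2 - 162·d^3 - 32·b^3)·(-7 - 9·b - 5·d)    [combine like terms]
= 364·b + 468·b^2 + 260·b·d + 728·b^2 + 936·b^3 + 520·b^2·d - 924·b·d - 1188·b^2·d - 660·b·d^2 - 392 - 504·b - 280·d - 1386·d - 1782·b·d - 990·d^2 - 252·d^2 - 324·b·d^2 - 180·d^3 - 168·b^2·d - 216·b^3·d - 120·b^2·d^2 - 1008·b·d^2 - 1296·b^2·d^2 - 720·b·d^3 + 1134·d^3 + 1458·b·d^3 + 810·d^4 + 224·b^3 + 288·b^4 + 160·b^3·d    [distributive law]
= -140·b + 1196·b^2 - 2446·b·d + 1160·b^3 - 836·b^2·d - 1992·b·d^2 - 392 - 1666·d - 1242·d^2 + 954·d^3 - 56·b^3·d - 1416·b^2·d^2 + 738·b·d^3 + 810·d^4 + 288·b^4    [combine like terms]

-140·b + 1196·b^2 - 2446·b·d + 1160·b^3 - 836·b^2·d - 1992·b·d^2 - 392 - 1666·d - 1242·d^2 + 954·d^3 - 56·b^3·d - 1416·b^2·d^2 + 738·b·d^3 + 810·d^4 + 288·b^4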